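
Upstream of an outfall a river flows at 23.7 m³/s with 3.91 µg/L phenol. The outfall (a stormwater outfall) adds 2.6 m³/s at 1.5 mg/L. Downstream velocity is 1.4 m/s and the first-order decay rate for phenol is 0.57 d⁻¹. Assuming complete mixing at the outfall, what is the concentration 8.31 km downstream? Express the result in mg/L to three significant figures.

3.91 µg/L = 0.00391 mg/L.
After complete mixing, C₀ = (2.6·1.5 + 23.7·0.00391) / 26.3 = 0.1518 mg/L.
Travel time t = 8310 m / 1.4 m/s = 5936 s = 0.0687 d.
C = 0.1518·exp(−0.57·0.0687) = 0.1518·0.9616 = 0.146 mg/L.

0.146 mg/L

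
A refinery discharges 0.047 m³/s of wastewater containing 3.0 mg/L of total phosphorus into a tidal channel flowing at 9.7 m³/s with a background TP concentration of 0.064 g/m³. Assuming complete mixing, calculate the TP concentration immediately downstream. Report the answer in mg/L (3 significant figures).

Conservation of mass across the mixing zone: C = (0.047·3 + 9.7·0.064) / (0.047 + 9.7) = 0.7618/9.747 = 0.07816 mg/L.

0.0782 mg/L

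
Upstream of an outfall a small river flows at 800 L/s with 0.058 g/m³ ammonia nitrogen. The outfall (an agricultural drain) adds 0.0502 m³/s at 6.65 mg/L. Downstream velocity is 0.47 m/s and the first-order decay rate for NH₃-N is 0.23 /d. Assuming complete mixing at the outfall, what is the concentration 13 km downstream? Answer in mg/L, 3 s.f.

800 L/s = 0.8 m³/s.
After complete mixing, C₀ = (0.0502·6.65 + 0.8·0.058) / 0.8502 = 0.4472 mg/L.
Travel time t = 1.3e+04 m / 0.47 m/s = 2.766e+04 s = 0.3201 d.
C = 0.4472·exp(−0.23·0.3201) = 0.4472·0.929 = 0.4155 mg/L.

0.415 mg/L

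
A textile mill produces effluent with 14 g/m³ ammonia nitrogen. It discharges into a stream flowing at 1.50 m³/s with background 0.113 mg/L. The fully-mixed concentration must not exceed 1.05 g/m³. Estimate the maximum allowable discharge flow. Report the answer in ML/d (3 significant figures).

9.38 ML/d

Mass balance at complete mixing: C_std·(Q_w + Q_r) = Q_w·C_e + Q_r·C_b.
Rearranging, Q_w = Q_r·(C_std − C_b)/(C_e − C_std) = 1.50·(1.05 − 0.113) / (14 − 1.05) = 0.1085 m³/s.
= 9.377 ML/d.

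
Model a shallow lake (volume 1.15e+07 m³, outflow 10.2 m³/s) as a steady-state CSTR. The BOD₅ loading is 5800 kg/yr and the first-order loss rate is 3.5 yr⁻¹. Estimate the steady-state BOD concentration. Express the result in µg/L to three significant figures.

Outflow Q = 10.2 m³/s × 3.156e+07 s/yr = 3.219e+08 m³/yr.
Steady-state CSTR mass balance: W = Q·C + k·V·C, so C = W/(Q + kV).
Q + kV = 3.219e+08 + 3.5·1.15e+07 = 3.621e+08 m³/yr.
C = 5800/3.621e+08 = 1.602e-05 kg/m³ = 0.01602 mg/L = 16.02 µg/L.

16.0 µg/L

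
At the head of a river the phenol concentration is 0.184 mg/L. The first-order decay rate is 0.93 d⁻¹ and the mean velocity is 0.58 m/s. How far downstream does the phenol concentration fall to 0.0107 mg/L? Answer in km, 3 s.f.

From C = C₀·e^(−kt), t = ln(C₀/C)/k = ln(0.184/0.0107)/0.93 = 2.845/0.93 = 3.059 d.
Distance = v·t = 0.58 m/s × 2.643e+05 s = 1.533e+05 m = 153.3 km.

153 km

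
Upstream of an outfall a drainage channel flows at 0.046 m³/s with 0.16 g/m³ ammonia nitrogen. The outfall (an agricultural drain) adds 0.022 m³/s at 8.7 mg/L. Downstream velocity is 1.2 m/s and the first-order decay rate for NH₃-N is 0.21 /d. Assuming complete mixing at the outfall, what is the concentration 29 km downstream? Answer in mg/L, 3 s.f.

After complete mixing, C₀ = (0.022·8.7 + 0.046·0.16) / 0.068 = 2.923 mg/L.
Travel time t = 2.9e+04 m / 1.2 m/s = 2.417e+04 s = 0.2797 d.
C = 2.923·exp(−0.21·0.2797) = 2.923·0.943 = 2.756 mg/L.

2.76 mg/L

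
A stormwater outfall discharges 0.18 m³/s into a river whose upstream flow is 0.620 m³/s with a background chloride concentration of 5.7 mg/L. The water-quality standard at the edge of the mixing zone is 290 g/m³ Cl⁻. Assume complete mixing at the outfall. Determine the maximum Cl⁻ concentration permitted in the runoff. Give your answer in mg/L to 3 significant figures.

Mass balance: 290·0.8 = 0.18·Cₑ + 0.62·5.7.
Cₑ = (232 − 3.534) / 0.18 = 1269 mg/L.

1270 mg/L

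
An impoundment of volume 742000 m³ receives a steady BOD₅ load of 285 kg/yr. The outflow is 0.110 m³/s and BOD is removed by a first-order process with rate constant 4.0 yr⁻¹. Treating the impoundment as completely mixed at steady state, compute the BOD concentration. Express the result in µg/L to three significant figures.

44.3 µg/L

Outflow Q = 0.110 m³/s × 3.156e+07 s/yr = 3.471e+06 m³/yr.
Steady-state CSTR mass balance: W = Q·C + k·V·C, so C = W/(Q + kV).
Q + kV = 3.471e+06 + 4.0·742000 = 6.439e+06 m³/yr.
C = 285/6.439e+06 = 4.426e-05 kg/m³ = 0.04426 mg/L = 44.26 µg/L.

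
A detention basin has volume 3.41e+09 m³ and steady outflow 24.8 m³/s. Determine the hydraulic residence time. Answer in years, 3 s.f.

4.36 yr

Q = 24.8 m³/s × 3.156e+07 s/yr = 7.826e+08 m³/yr.
Hydraulic residence time τ = V/Q = 3.41e+09/7.826e+08 = 4.357 yr.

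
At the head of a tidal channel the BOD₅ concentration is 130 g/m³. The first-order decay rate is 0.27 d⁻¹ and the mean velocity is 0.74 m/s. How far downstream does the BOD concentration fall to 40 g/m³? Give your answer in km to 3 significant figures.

From C = C₀·e^(−kt), t = ln(C₀/C)/k = ln(130/40)/0.27 = 1.179/0.27 = 4.365 d.
Distance = v·t = 0.74 m/s × 3.772e+05 s = 2.791e+05 m = 279.1 km.

279 km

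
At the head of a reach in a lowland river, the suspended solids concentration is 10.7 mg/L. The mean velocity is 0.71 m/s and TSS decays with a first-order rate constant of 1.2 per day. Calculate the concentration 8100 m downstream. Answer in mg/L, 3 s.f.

Travel time t = 8100 m / 0.71 m/s = 8100/0.71 = 1.141e+04 s = 0.132 d.
First-order decay: C = 10.7·exp(−1.2·0.132) = 10.7·0.8535 = 9.132 mg/L.

9.13 mg/L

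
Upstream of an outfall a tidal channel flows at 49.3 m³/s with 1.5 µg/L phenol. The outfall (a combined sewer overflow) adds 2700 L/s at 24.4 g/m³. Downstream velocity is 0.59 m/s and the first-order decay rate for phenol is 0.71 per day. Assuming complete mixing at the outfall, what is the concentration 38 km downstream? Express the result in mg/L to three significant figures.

0.747 mg/L

2700 L/s = 2.7 m³/s.
1.5 µg/L = 0.0015 mg/L.
After complete mixing, C₀ = (2.7·24.4 + 49.3·0.0015) / 52 = 1.268 mg/L.
Travel time t = 3.8e+04 m / 0.59 m/s = 6.441e+04 s = 0.7454 d.
C = 1.268·exp(−0.71·0.7454) = 1.268·0.589 = 0.7471 mg/L.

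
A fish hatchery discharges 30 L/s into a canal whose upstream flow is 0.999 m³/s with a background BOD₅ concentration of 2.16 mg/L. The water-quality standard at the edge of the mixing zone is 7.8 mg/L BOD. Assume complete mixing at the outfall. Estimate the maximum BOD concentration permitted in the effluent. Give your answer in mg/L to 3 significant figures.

30 L/s = 0.03 m³/s.
Mass balance: 7.8·1.029 = 0.03·Cₑ + 0.999·2.16.
Cₑ = (8.026 − 2.158) / 0.03 = 195.6 mg/L.

196 mg/L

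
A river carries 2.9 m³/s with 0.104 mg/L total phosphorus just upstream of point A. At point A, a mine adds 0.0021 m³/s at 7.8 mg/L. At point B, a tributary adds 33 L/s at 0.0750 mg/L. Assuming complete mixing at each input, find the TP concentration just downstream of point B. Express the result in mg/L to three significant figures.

0.109 mg/L

After input A: C = (2.9·0.104 + 0.0021·7.8) / 2.902 = 0.1096 mg/L.
33 L/s = 0.033 m³/s.
After input B: C = (2.902·0.1096 + 0.033·0.075) / 2.935 = 0.1092 mg/L.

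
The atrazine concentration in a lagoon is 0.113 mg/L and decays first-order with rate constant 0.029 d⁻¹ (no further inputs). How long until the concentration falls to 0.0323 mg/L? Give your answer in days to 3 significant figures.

t = ln(C₀/C)/k = ln(0.113/0.0323)/0.029 = 1.252/0.029 = 43.18 d.

43.2 d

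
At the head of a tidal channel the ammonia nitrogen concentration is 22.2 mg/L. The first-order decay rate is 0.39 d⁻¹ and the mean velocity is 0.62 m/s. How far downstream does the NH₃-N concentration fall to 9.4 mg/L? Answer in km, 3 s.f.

118 km

From C = C₀·e^(−kt), t = ln(C₀/C)/k = ln(22.2/9.4)/0.39 = 0.8594/0.39 = 2.204 d.
Distance = v·t = 0.62 m/s × 1.904e+05 s = 1.18e+05 m = 118 km.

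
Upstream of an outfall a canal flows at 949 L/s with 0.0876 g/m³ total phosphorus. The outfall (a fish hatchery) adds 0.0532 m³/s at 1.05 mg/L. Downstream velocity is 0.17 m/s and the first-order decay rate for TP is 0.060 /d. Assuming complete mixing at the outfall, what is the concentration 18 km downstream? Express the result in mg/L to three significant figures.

0.129 mg/L

949 L/s = 0.949 m³/s.
After complete mixing, C₀ = (0.0532·1.05 + 0.949·0.0876) / 1.002 = 0.1387 mg/L.
Travel time t = 1.8e+04 m / 0.17 m/s = 1.059e+05 s = 1.225 d.
C = 0.1387·exp(−0.060·1.225) = 0.1387·0.9291 = 0.1289 mg/L.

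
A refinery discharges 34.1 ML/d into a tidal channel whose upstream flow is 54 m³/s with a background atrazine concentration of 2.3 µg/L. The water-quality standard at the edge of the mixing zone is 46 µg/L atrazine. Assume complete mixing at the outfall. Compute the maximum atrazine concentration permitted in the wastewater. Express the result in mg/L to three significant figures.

34.1 ML/d = 0.3947 m³/s.
2.3 µg/L = 0.0023 mg/L.
46 µg/L = 0.046 mg/L.
Mass balance: 0.046·54.39 = 0.3947·Cₑ + 54·0.0023.
Cₑ = (2.502 − 0.1242) / 0.3947 = 6.025 mg/L.

6.03 mg/L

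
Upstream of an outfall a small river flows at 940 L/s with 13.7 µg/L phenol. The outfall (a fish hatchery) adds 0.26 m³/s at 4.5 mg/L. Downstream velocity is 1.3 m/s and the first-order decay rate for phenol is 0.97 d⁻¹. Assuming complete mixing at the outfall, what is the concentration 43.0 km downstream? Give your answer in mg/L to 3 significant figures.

940 L/s = 0.94 m³/s.
13.7 µg/L = 0.0137 mg/L.
After complete mixing, C₀ = (0.26·4.5 + 0.94·0.0137) / 1.2 = 0.9857 mg/L.
Travel time t = 4.3e+04 m / 1.3 m/s = 3.308e+04 s = 0.3828 d.
C = 0.9857·exp(−0.97·0.3828) = 0.9857·0.6898 = 0.68 mg/L.

0.680 mg/L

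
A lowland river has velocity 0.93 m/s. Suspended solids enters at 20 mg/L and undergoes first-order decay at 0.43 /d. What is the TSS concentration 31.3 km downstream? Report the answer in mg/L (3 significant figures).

Travel time t = 31.3 km / 0.93 m/s = 3.13e+04/0.93 = 3.366e+04 s = 0.3895 d.
First-order decay: C = 20·exp(−0.43·0.3895) = 20·0.8458 = 16.92 mg/L.

16.9 mg/L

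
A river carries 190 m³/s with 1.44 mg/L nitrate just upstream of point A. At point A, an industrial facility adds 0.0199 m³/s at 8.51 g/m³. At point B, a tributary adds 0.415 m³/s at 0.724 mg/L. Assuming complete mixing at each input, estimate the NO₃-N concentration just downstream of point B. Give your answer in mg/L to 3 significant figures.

After input A: C = (190·1.44 + 0.0199·8.51) / 190 = 1.441 mg/L.
After input B: C = (190·1.441 + 0.415·0.724) / 190.4 = 1.439 mg/L.

1.44 mg/L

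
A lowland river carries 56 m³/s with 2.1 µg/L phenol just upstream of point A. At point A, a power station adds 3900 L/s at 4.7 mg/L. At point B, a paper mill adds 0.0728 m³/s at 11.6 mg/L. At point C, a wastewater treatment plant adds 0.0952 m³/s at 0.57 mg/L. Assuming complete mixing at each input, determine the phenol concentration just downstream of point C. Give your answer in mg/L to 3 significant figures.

2.1 µg/L = 0.0021 mg/L.
3900 L/s = 3.9 m³/s.
After input A: C = (56·0.0021 + 3.9·4.7) / 59.9 = 0.308 mg/L.
After input B: C = (59.9·0.308 + 0.0728·11.6) / 59.97 = 0.3217 mg/L.
After input C: C = (59.97·0.3217 + 0.0952·0.57) / 60.07 = 0.3221 mg/L.

0.322 mg/L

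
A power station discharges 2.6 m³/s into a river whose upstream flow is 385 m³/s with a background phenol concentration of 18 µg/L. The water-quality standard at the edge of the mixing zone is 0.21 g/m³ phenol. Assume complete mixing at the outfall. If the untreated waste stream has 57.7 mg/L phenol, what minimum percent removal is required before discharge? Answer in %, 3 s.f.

18 µg/L = 0.018 mg/L.
Mass balance: 0.21·387.6 = 2.6·Cₑ + 385·0.018.
Cₑ = (81.4 − 6.93) / 2.6 = 28.64 mg/L.
Required removal = 1 − 28.64/57.7 = 50.36 %.

50.4 %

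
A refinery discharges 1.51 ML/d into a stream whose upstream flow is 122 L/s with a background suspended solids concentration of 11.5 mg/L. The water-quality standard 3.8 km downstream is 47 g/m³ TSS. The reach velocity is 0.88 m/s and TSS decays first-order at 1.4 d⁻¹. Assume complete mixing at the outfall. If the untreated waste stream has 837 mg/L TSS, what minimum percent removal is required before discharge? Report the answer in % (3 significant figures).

61.5 %

1.51 ML/d = 0.01748 m³/s.
122 L/s = 0.122 m³/s.
Travel time to the compliance point: t = 3800/0.88 = 4318 s = 0.04998 d; decay factor exp(−1.4·0.04998) = 0.9324.
So the concentration just after mixing may be at most 47/0.9324 = 50.41 mg/L.
Mass balance: 50.41·0.1395 = 0.01748·Cₑ + 0.122·11.5.
Cₑ = (7.031 − 1.403) / 0.01748 = 322 mg/L.
Required removal = 1 − 322/837 = 61.53 %.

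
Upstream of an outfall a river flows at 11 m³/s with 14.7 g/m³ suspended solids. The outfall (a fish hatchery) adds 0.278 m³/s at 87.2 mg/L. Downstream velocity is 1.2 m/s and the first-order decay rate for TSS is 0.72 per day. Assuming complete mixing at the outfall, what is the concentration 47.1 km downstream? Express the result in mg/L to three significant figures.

After complete mixing, C₀ = (0.278·87.2 + 11·14.7) / 11.28 = 16.49 mg/L.
Travel time t = 4.71e+04 m / 1.2 m/s = 3.925e+04 s = 0.4543 d.
C = 16.49·exp(−0.72·0.4543) = 16.49·0.721 = 11.89 mg/L.

11.9 mg/L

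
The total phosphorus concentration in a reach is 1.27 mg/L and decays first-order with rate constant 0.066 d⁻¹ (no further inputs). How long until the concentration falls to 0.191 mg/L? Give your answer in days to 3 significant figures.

28.7 d

t = ln(C₀/C)/k = ln(1.27/0.191)/0.066 = 1.894/0.066 = 28.7 d.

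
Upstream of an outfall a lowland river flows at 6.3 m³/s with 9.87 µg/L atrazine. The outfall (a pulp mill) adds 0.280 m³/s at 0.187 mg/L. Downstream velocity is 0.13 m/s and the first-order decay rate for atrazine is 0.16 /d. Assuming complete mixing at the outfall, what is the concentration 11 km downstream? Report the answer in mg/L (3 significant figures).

0.0149 mg/L

9.87 µg/L = 0.00987 mg/L.
After complete mixing, C₀ = (0.28·0.187 + 6.3·0.00987) / 6.58 = 0.01741 mg/L.
Travel time t = 1.1e+04 m / 0.13 m/s = 8.462e+04 s = 0.9793 d.
C = 0.01741·exp(−0.16·0.9793) = 0.01741·0.855 = 0.01488 mg/L.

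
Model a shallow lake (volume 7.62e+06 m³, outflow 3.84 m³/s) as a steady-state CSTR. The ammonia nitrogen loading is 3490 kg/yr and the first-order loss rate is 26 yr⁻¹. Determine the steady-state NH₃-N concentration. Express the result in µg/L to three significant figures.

10.9 µg/L

Outflow Q = 3.84 m³/s × 3.156e+07 s/yr = 1.212e+08 m³/yr.
Steady-state CSTR mass balance: W = Q·C + k·V·C, so C = W/(Q + kV).
Q + kV = 1.212e+08 + 26·7.62e+06 = 3.193e+08 m³/yr.
C = 3490/3.193e+08 = 1.093e-05 kg/m³ = 0.01093 mg/L = 10.93 µg/L.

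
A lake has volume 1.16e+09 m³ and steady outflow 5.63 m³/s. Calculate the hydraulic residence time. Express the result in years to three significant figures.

Q = 5.63 m³/s × 3.156e+07 s/yr = 1.777e+08 m³/yr.
Hydraulic residence time τ = V/Q = 1.16e+09/1.777e+08 = 6.529 yr.

6.53 yr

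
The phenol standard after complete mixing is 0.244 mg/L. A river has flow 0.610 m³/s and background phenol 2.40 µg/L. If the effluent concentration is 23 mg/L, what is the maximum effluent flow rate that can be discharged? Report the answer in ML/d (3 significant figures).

0.560 ML/d

2.40 µg/L = 0.0024 mg/L.
Mass balance at complete mixing: C_std·(Q_w + Q_r) = Q_w·C_e + Q_r·C_b.
Rearranging, Q_w = Q_r·(C_std − C_b)/(C_e − C_std) = 0.610·(0.244 − 0.0024) / (23 − 0.244) = 0.006476 m³/s.
= 0.5596 ML/d.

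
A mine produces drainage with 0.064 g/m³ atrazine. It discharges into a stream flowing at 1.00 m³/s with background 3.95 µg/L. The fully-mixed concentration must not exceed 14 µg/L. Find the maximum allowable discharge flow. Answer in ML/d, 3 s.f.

3.95 µg/L = 0.00395 mg/L.
14 µg/L = 0.014 mg/L.
Mass balance at complete mixing: C_std·(Q_w + Q_r) = Q_w·C_e + Q_r·C_b.
Rearranging, Q_w = Q_r·(C_std − C_b)/(C_e − C_std) = 1.00·(0.014 − 0.00395) / (0.064 − 0.014) = 0.201 m³/s.
= 17.37 ML/d.

17.4 ML/d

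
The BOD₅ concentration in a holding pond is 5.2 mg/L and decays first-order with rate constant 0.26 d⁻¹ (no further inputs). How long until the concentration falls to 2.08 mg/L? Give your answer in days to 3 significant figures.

t = ln(C₀/C)/k = ln(5.2/2.08)/0.26 = 0.9163/0.26 = 3.524 d.

3.52 d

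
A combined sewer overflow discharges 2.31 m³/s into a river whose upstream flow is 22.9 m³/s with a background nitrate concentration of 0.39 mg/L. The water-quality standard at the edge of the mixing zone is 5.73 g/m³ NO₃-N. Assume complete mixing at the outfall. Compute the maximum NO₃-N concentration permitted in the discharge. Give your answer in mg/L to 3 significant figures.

58.7 mg/L

Mass balance: 5.73·25.21 = 2.31·Cₑ + 22.9·0.39.
Cₑ = (144.5 − 8.931) / 2.31 = 58.67 mg/L.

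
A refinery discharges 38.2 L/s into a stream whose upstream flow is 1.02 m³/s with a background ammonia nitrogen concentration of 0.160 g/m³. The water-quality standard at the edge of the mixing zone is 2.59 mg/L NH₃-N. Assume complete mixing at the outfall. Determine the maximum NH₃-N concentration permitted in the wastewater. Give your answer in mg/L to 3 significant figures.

38.2 L/s = 0.0382 m³/s.
Mass balance: 2.59·1.058 = 0.0382·Cₑ + 1.02·0.16.
Cₑ = (2.741 − 0.1632) / 0.0382 = 67.47 mg/L.

67.5 mg/L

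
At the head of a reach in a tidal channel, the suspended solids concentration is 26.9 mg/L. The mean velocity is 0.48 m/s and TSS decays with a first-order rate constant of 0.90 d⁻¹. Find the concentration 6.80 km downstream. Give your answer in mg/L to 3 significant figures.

Travel time t = 6.80 km / 0.48 m/s = 6800/0.48 = 1.417e+04 s = 0.164 d.
First-order decay: C = 26.9·exp(−0.90·0.164) = 26.9·0.8628 = 23.21 mg/L.

23.2 mg/L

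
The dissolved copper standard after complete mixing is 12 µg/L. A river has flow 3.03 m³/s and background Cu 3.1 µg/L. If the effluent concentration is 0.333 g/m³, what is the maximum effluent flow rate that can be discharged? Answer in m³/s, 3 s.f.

0.0840 m³/s

3.1 µg/L = 0.0031 mg/L.
12 µg/L = 0.012 mg/L.
Mass balance at complete mixing: C_std·(Q_w + Q_r) = Q_w·C_e + Q_r·C_b.
Rearranging, Q_w = Q_r·(C_std − C_b)/(C_e − C_std) = 3.03·(0.012 − 0.0031) / (0.333 − 0.012) = 0.08401 m³/s.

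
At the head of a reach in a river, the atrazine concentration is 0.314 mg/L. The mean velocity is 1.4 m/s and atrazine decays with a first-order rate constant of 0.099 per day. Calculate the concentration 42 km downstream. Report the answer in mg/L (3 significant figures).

Travel time t = 42 km / 1.4 m/s = 4.2e+04/1.4 = 3e+04 s = 0.3472 d.
First-order decay: C = 0.314·exp(−0.099·0.3472) = 0.314·0.9662 = 0.3034 mg/L.

0.303 mg/L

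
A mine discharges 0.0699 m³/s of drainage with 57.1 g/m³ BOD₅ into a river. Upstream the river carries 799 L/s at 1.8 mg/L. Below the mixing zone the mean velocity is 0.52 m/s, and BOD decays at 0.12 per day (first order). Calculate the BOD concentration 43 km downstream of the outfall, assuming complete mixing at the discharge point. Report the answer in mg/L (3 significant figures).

5.57 mg/L

799 L/s = 0.799 m³/s.
After complete mixing, C₀ = (0.0699·57.1 + 0.799·1.8) / 0.8689 = 6.249 mg/L.
Travel time t = 4.3e+04 m / 0.52 m/s = 8.269e+04 s = 0.9571 d.
C = 6.249·exp(−0.12·0.9571) = 6.249·0.8915 = 5.571 mg/L.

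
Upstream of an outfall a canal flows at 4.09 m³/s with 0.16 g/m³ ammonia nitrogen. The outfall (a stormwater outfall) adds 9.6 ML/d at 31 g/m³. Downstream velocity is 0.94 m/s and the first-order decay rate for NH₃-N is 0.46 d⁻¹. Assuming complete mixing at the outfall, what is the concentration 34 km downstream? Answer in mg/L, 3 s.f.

0.805 mg/L

9.6 ML/d = 0.1111 m³/s.
After complete mixing, C₀ = (0.1111·31 + 4.09·0.16) / 4.201 = 0.9757 mg/L.
Travel time t = 3.4e+04 m / 0.94 m/s = 3.617e+04 s = 0.4186 d.
C = 0.9757·exp(−0.46·0.4186) = 0.9757·0.8248 = 0.8048 mg/L.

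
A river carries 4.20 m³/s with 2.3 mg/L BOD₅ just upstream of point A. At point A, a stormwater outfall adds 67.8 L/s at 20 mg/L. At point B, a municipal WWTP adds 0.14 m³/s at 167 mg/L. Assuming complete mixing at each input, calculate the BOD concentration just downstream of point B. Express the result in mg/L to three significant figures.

67.8 L/s = 0.0678 m³/s.
After input A: C = (4.2·2.3 + 0.0678·20) / 4.268 = 2.581 mg/L.
After input B: C = (4.268·2.581 + 0.14·167) / 4.408 = 7.803 mg/L.

7.80 mg/L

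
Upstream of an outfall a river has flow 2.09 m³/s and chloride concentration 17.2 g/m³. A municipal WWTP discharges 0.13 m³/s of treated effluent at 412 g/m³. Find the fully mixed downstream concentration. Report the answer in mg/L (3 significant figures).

40.3 mg/L

Flow-weighted mixing gives C = (0.13·412 + 2.09·17.2) / (0.13 + 2.09) = 89.51/2.22 = 40.32 mg/L.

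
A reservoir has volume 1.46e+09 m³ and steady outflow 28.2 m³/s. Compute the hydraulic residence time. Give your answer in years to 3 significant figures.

Q = 28.2 m³/s × 3.156e+07 s/yr = 8.899e+08 m³/yr.
Hydraulic residence time τ = V/Q = 1.46e+09/8.899e+08 = 1.641 yr.

1.64 yr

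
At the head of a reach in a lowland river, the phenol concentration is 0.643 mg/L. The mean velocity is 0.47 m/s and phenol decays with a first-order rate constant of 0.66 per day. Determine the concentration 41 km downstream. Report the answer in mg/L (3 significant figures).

Travel time t = 41 km / 0.47 m/s = 4.1e+04/0.47 = 8.723e+04 s = 1.01 d.
First-order decay: C = 0.643·exp(−0.66·1.01) = 0.643·0.5136 = 0.3302 mg/L.

0.330 mg/L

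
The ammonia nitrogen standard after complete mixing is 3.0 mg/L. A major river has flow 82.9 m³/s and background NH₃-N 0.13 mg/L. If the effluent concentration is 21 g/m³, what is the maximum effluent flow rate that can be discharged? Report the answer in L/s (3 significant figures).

Mass balance at complete mixing: C_std·(Q_w + Q_r) = Q_w·C_e + Q_r·C_b.
Rearranging, Q_w = Q_r·(C_std − C_b)/(C_e − C_std) = 82.9·(3 − 0.13) / (21 − 3) = 13.22 m³/s.
= 1.322e+04 L/s.

13200 L/s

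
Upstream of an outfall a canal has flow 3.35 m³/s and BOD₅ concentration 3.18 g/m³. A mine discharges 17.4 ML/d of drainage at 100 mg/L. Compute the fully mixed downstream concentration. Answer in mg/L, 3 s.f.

17.4 ML/d = 0.2014 m³/s.
Flow-weighted mixing gives C = (0.2014·100 + 3.35·3.18) / (0.2014 + 3.35) = 30.79/3.551 = 8.67 mg/L.

8.67 mg/L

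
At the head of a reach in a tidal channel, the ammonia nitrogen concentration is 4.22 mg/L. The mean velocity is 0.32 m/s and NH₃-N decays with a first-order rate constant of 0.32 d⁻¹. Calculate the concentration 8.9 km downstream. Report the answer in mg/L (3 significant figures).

Travel time t = 8.9 km / 0.32 m/s = 8900/0.32 = 2.781e+04 s = 0.3219 d.
First-order decay: C = 4.22·exp(−0.32·0.3219) = 4.22·0.9021 = 3.807 mg/L.

3.81 mg/L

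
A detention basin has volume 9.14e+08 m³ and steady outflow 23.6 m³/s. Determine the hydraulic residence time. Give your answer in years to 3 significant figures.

1.23 yr

Q = 23.6 m³/s × 3.156e+07 s/yr = 7.448e+08 m³/yr.
Hydraulic residence time τ = V/Q = 9.14e+08/7.448e+08 = 1.227 yr.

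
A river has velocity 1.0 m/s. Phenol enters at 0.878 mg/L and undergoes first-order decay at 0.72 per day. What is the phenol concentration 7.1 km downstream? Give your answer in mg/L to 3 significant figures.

Travel time t = 7.1 km / 1.0 m/s = 7100/1.0 = 7100 s = 0.08218 d.
First-order decay: C = 0.878·exp(−0.72·0.08218) = 0.878·0.9425 = 0.8276 mg/L.

0.828 mg/L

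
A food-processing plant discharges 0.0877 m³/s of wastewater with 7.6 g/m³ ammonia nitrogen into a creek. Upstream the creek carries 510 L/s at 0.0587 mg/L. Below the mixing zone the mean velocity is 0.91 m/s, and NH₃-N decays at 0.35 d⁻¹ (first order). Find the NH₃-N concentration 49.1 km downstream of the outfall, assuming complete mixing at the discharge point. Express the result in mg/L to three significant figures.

510 L/s = 0.51 m³/s.
After complete mixing, C₀ = (0.0877·7.6 + 0.51·0.0587) / 0.5977 = 1.165 mg/L.
Travel time t = 4.91e+04 m / 0.91 m/s = 5.396e+04 s = 0.6245 d.
C = 1.165·exp(−0.35·0.6245) = 1.165·0.8037 = 0.9365 mg/L.

0.936 mg/L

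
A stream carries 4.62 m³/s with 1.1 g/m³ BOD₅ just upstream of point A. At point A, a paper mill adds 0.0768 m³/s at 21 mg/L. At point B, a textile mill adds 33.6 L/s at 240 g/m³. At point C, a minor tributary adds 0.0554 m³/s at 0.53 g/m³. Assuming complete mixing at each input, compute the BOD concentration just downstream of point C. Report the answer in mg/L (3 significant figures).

After input A: C = (4.62·1.1 + 0.0768·21) / 4.697 = 1.425 mg/L.
33.6 L/s = 0.0336 m³/s.
After input B: C = (4.697·1.425 + 0.0336·240) / 4.73 = 3.12 mg/L.
After input C: C = (4.73·3.12 + 0.0554·0.53) / 4.786 = 3.09 mg/L.

3.09 mg/L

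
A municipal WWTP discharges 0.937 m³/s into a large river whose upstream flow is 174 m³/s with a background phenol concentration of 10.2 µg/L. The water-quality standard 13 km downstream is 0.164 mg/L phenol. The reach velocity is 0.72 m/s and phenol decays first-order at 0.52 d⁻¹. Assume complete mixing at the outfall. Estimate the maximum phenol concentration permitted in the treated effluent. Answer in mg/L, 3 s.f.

10.2 µg/L = 0.0102 mg/L.
Travel time to the compliance point: t = 1.3e+04/0.72 = 1.806e+04 s = 0.209 d; decay factor exp(−0.52·0.209) = 0.897.
So the concentration just after mixing may be at most 0.164/0.897 = 0.1828 mg/L.
Mass balance: 0.1828·174.9 = 0.937·Cₑ + 174·0.0102.
Cₑ = (31.98 − 1.775) / 0.937 = 32.24 mg/L.

32.2 mg/L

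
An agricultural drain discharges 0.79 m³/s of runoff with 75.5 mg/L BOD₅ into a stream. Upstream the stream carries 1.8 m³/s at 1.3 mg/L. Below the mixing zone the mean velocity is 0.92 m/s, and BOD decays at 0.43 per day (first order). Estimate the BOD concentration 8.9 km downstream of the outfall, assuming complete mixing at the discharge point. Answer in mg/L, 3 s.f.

22.8 mg/L

After complete mixing, C₀ = (0.79·75.5 + 1.8·1.3) / 2.59 = 23.93 mg/L.
Travel time t = 8900 m / 0.92 m/s = 9674 s = 0.112 d.
C = 23.93·exp(−0.43·0.112) = 23.93·0.953 = 22.81 mg/L.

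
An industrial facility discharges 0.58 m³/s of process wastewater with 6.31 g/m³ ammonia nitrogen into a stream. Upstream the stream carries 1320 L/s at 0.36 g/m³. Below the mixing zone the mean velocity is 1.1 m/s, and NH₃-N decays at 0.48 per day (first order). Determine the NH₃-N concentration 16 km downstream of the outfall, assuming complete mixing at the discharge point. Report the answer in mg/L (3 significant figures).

2.01 mg/L

1320 L/s = 1.32 m³/s.
After complete mixing, C₀ = (0.58·6.31 + 1.32·0.36) / 1.9 = 2.176 mg/L.
Travel time t = 1.6e+04 m / 1.1 m/s = 1.455e+04 s = 0.1684 d.
C = 2.176·exp(−0.48·0.1684) = 2.176·0.9224 = 2.007 mg/L.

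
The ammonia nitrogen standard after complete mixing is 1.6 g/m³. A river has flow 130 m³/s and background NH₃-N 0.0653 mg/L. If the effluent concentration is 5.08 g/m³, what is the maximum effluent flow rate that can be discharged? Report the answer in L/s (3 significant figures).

57300 L/s

Mass balance at complete mixing: C_std·(Q_w + Q_r) = Q_w·C_e + Q_r·C_b.
Rearranging, Q_w = Q_r·(C_std − C_b)/(C_e − C_std) = 130·(1.6 − 0.0653) / (5.08 − 1.6) = 57.33 m³/s.
= 5.733e+04 L/s.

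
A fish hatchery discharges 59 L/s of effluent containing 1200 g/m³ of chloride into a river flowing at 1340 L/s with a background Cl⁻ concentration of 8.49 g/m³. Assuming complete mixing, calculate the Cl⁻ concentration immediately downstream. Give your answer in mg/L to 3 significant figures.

58.7 mg/L

59 L/s = 0.059 m³/s.
1340 L/s = 1.34 m³/s.
Flow-weighted mixing gives C = (0.059·1200 + 1.34·8.49) / (0.059 + 1.34) = 82.18/1.399 = 58.74 mg/L.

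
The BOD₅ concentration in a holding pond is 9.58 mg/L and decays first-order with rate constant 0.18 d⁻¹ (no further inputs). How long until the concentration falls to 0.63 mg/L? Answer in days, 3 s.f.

15.1 d

t = ln(C₀/C)/k = ln(9.58/0.63)/0.18 = 2.722/0.18 = 15.12 d.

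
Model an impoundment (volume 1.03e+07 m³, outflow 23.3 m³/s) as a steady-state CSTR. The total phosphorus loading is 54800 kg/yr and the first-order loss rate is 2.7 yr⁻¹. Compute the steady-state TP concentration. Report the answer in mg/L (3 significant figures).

Outflow Q = 23.3 m³/s × 3.156e+07 s/yr = 7.353e+08 m³/yr.
Steady-state CSTR mass balance: W = Q·C + k·V·C, so C = W/(Q + kV).
Q + kV = 7.353e+08 + 2.7·1.03e+07 = 7.631e+08 m³/yr.
C = 54800/7.631e+08 = 7.181e-05 kg/m³ = 0.07181 mg/L.

0.0718 mg/L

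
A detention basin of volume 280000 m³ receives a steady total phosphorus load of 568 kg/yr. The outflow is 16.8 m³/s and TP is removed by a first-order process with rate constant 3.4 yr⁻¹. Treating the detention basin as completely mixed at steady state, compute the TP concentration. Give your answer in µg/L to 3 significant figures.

Outflow Q = 16.8 m³/s × 3.156e+07 s/yr = 5.302e+08 m³/yr.
Steady-state CSTR mass balance: W = Q·C + k·V·C, so C = W/(Q + kV).
Q + kV = 5.302e+08 + 3.4·280000 = 5.311e+08 m³/yr.
C = 568/5.311e+08 = 1.069e-06 kg/m³ = 0.001069 mg/L = 1.069 µg/L.

1.07 µg/L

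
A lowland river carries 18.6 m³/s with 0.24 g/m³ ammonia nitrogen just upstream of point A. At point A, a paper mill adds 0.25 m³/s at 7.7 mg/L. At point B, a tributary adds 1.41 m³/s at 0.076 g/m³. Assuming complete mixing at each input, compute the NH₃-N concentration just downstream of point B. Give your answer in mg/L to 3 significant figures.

After input A: C = (18.6·0.24 + 0.25·7.7) / 18.85 = 0.3389 mg/L.
After input B: C = (18.85·0.3389 + 1.41·0.076) / 20.26 = 0.3206 mg/L.

0.321 mg/L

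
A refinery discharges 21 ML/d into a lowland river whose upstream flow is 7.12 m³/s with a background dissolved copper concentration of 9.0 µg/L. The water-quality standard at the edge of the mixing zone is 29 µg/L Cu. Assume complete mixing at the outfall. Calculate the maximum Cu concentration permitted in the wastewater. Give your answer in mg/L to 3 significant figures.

21 ML/d = 0.2431 m³/s.
9.0 µg/L = 0.009 mg/L.
29 µg/L = 0.029 mg/L.
Mass balance: 0.029·7.363 = 0.2431·Cₑ + 7.12·0.009.
Cₑ = (0.2135 − 0.06408) / 0.2431 = 0.6149 mg/L.

0.615 mg/L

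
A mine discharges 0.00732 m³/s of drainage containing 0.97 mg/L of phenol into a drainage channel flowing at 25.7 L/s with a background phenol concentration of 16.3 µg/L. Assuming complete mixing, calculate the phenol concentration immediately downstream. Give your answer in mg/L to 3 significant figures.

25.7 L/s = 0.0257 m³/s.
16.3 µg/L = 0.0163 mg/L.
Conservation of mass across the mixing zone: C = (0.00732·0.97 + 0.0257·0.0163) / (0.00732 + 0.0257) = 0.007519/0.03302 = 0.2277 mg/L.

0.228 mg/L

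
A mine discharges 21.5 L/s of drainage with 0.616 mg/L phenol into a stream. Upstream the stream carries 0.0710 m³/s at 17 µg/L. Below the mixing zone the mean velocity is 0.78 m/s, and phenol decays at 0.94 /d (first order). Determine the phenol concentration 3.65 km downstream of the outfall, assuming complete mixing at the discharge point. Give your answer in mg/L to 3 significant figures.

21.5 L/s = 0.0215 m³/s.
17 µg/L = 0.017 mg/L.
After complete mixing, C₀ = (0.0215·0.616 + 0.071·0.017) / 0.0925 = 0.1562 mg/L.
Travel time t = 3650 m / 0.78 m/s = 4679 s = 0.05416 d.
C = 0.1562·exp(−0.94·0.05416) = 0.1562·0.9504 = 0.1485 mg/L.

0.148 mg/L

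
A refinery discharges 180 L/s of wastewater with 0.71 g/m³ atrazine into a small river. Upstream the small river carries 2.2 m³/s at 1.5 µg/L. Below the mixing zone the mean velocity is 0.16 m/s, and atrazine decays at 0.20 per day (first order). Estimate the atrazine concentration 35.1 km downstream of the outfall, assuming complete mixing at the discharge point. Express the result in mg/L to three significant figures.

180 L/s = 0.18 m³/s.
1.5 µg/L = 0.0015 mg/L.
After complete mixing, C₀ = (0.18·0.71 + 2.2·0.0015) / 2.38 = 0.05508 mg/L.
Travel time t = 3.51e+04 m / 0.16 m/s = 2.194e+05 s = 2.539 d.
C = 0.05508·exp(−0.20·2.539) = 0.05508·0.6018 = 0.03315 mg/L.

0.0332 mg/L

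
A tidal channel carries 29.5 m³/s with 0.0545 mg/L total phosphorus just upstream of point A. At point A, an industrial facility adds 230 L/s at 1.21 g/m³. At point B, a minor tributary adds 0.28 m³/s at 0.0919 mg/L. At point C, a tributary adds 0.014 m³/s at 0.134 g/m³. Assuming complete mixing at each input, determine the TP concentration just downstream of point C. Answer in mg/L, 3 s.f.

230 L/s = 0.23 m³/s.
After input A: C = (29.5·0.0545 + 0.23·1.21) / 29.73 = 0.06344 mg/L.
After input B: C = (29.73·0.06344 + 0.28·0.0919) / 30.01 = 0.0637 mg/L.
After input C: C = (30.01·0.0637 + 0.014·0.134) / 30.02 = 0.06374 mg/L.

0.0637 mg/L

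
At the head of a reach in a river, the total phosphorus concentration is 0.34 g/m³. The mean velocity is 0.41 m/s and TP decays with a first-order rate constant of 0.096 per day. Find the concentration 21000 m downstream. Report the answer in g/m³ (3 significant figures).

Travel time t = 21000 m / 0.41 m/s = 2.1e+04/0.41 = 5.122e+04 s = 0.5928 d.
First-order decay: C = 0.34·exp(−0.096·0.5928) = 0.34·0.9447 = 0.3212 g/m³.

0.321 g/m³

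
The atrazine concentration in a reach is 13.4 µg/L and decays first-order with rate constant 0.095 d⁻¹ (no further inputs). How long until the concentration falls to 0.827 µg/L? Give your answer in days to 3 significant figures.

t = ln(C₀/C)/k = ln(13.4/0.827)/0.095 = 2.785/0.095 = 29.32 d.

29.3 d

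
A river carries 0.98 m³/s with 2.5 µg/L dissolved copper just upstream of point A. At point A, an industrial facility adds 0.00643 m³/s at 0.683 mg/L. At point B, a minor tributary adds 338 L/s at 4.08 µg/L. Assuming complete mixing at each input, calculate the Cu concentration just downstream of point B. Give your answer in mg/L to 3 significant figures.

2.5 µg/L = 0.0025 mg/L.
After input A: C = (0.98·0.0025 + 0.00643·0.683) / 0.9864 = 0.006936 mg/L.
338 L/s = 0.338 m³/s.
4.08 µg/L = 0.00408 mg/L.
After input B: C = (0.9864·0.006936 + 0.338·0.00408) / 1.324 = 0.006207 mg/L.

0.00621 mg/L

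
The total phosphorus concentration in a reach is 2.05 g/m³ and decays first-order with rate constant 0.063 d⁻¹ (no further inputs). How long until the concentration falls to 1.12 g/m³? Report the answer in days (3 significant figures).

t = ln(C₀/C)/k = ln(2.05/1.12)/0.063 = 0.6045/0.063 = 9.595 d.

9.60 d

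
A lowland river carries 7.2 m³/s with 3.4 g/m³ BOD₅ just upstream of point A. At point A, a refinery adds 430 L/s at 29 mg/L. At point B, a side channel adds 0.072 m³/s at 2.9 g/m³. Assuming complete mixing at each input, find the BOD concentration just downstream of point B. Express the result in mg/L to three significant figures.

430 L/s = 0.43 m³/s.
After input A: C = (7.2·3.4 + 0.43·29) / 7.63 = 4.843 mg/L.
After input B: C = (7.63·4.843 + 0.072·2.9) / 7.702 = 4.825 mg/L.

4.82 mg/L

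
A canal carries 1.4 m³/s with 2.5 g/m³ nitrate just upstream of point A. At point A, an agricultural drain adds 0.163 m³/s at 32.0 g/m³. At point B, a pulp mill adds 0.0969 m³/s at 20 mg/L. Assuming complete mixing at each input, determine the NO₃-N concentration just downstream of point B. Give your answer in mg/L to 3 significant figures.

6.42 mg/L

After input A: C = (1.4·2.5 + 0.163·32) / 1.563 = 5.576 mg/L.
After input B: C = (1.563·5.576 + 0.0969·20) / 1.66 = 6.418 mg/L.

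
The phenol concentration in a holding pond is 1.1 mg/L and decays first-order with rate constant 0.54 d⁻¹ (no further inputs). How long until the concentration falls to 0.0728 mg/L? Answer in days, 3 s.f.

5.03 d

t = ln(C₀/C)/k = ln(1.1/0.0728)/0.54 = 2.715/0.54 = 5.028 d.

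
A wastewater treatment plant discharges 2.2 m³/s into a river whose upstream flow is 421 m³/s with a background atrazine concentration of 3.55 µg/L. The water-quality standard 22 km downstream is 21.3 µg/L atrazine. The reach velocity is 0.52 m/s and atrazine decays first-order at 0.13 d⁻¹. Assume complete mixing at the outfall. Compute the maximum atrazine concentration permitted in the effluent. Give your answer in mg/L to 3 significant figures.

3.69 mg/L

3.55 µg/L = 0.00355 mg/L.
21.3 µg/L = 0.0213 mg/L.
Travel time to the compliance point: t = 2.2e+04/0.52 = 4.231e+04 s = 0.4897 d; decay factor exp(−0.13·0.4897) = 0.9383.
So the concentration just after mixing may be at most 0.0213/0.9383 = 0.0227 mg/L.
Mass balance: 0.0227·423.2 = 2.2·Cₑ + 421·0.00355.
Cₑ = (9.607 − 1.495) / 2.2 = 3.687 mg/L.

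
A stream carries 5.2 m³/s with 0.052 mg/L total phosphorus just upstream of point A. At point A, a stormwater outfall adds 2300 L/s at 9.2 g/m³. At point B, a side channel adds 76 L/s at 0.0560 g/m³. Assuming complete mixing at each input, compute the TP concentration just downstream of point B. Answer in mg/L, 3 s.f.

2.83 mg/L

2300 L/s = 2.3 m³/s.
After input A: C = (5.2·0.052 + 2.3·9.2) / 7.5 = 2.857 mg/L.
76 L/s = 0.076 m³/s.
After input B: C = (7.5·2.857 + 0.076·0.056) / 7.576 = 2.829 mg/L.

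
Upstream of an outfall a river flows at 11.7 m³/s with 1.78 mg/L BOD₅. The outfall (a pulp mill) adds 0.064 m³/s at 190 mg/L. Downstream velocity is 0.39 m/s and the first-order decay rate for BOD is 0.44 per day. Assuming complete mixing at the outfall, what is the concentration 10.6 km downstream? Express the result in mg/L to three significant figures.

After complete mixing, C₀ = (0.064·190 + 11.7·1.78) / 11.76 = 2.804 mg/L.
Travel time t = 1.06e+04 m / 0.39 m/s = 2.718e+04 s = 0.3146 d.
C = 2.804·exp(−0.44·0.3146) = 2.804·0.8707 = 2.442 mg/L.

2.44 mg/L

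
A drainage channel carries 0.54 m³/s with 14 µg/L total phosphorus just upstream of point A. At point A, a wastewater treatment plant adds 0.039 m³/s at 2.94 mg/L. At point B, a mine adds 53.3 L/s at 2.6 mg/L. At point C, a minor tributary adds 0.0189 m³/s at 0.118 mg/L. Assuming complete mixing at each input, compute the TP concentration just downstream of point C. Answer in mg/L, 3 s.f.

14 µg/L = 0.014 mg/L.
After input A: C = (0.54·0.014 + 0.039·2.94) / 0.579 = 0.2111 mg/L.
53.3 L/s = 0.0533 m³/s.
After input B: C = (0.579·0.2111 + 0.0533·2.6) / 0.6323 = 0.4125 mg/L.
After input C: C = (0.6323·0.4125 + 0.0189·0.118) / 0.6512 = 0.4039 mg/L.

0.404 mg/L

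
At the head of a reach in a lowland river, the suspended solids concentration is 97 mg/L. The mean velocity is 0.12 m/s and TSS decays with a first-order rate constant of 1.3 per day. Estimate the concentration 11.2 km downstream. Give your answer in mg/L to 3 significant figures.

23.8 mg/L

Travel time t = 11.2 km / 0.12 m/s = 1.12e+04/0.12 = 9.333e+04 s = 1.08 d.
First-order decay: C = 97·exp(−1.3·1.08) = 97·0.2455 = 23.82 mg/L.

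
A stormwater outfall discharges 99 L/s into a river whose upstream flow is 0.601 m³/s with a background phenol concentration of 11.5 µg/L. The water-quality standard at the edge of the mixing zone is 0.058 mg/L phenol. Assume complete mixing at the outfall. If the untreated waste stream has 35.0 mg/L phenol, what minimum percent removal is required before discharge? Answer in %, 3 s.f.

99.0 %

99 L/s = 0.099 m³/s.
11.5 µg/L = 0.0115 mg/L.
Mass balance: 0.058·0.7 = 0.099·Cₑ + 0.601·0.0115.
Cₑ = (0.0406 − 0.006911) / 0.099 = 0.3403 mg/L.
Required removal = 1 − 0.3403/35.0 = 99.03 %.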